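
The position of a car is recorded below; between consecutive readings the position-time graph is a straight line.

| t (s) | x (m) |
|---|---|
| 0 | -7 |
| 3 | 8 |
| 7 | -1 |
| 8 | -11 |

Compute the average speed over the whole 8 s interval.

Average speed = (total path length)/(elapsed time); on a piecewise-linear x-t graph the path length is Σ|Δx|.
0–3 s: |Δx| = |8 − -7| = 15 m
3–7 s: |Δx| = |-1 − 8| = 9 m
7–8 s: |Δx| = |-11 − -1| = 10 m
Total path = 34 m; average speed = 34/8 = 4.25 m/s.

4.25 m/s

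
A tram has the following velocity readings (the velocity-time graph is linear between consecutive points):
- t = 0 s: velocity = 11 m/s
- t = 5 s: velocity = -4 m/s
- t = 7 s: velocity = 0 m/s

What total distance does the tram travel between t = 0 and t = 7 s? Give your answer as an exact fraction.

Distance (not displacement) is the total path length: add the absolute areas under v-t.
0–5 s: v = 0 at t = 11/3 s; triangle areas 121/6 + 8/3 = 137/6 m
5–7 s: |½(-4 + 0)(2)| = 4 m
Total distance = 161/6 m

161/6 m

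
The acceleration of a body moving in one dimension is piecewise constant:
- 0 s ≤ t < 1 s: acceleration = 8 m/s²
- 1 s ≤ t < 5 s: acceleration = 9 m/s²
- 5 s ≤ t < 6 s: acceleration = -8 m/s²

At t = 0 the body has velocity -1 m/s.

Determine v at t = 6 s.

35 m/s

Δv equals the area under the a-t graph; then v = v₀ + Δv.
0–1 s: 8 × 1 = 8 m/s
1–5 s: 9 × 4 = 36 m/s
5–6 s: -8 × 1 = -8 m/s
Δv = 36 m/s, so v(6) = -1 + (36) = 35 m/s.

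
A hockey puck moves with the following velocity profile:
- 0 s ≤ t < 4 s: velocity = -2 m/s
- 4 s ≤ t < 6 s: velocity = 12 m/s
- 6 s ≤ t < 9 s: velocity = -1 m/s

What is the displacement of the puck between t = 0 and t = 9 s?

13 m

Net displacement equals the area under the velocity-time graph (areas below the axis count negative).
0–4 s: -2 × 4 = -8 m
4–6 s: 12 × 2 = 24 m
6–9 s: -1 × 3 = -3 m
Net displacement = 13 m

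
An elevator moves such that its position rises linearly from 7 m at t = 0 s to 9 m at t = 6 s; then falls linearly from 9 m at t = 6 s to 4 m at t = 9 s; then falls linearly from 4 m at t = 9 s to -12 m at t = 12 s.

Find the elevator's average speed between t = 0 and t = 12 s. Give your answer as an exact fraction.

Average speed = (total path length)/(elapsed time); on a piecewise-linear x-t graph the path length is Σ|Δx|.
0–6 s: |Δx| = |9 − 7| = 2 m
6–9 s: |Δx| = |4 − 9| = 5 m
9–12 s: |Δx| = |-12 − 4| = 16 m
Total path = 23 m; average speed = 23/12 = 23/12 m/s.

23/12 m/s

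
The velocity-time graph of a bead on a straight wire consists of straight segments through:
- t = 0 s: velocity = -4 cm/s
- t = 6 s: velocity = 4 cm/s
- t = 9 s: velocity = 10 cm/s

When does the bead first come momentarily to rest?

v changes sign on 0–6 s (from -4 to 4); the graph is linear there, so v = 0 at t = 0 + (4)·(6 − 0)/(4 − -4) = 3 s.

t = 3 s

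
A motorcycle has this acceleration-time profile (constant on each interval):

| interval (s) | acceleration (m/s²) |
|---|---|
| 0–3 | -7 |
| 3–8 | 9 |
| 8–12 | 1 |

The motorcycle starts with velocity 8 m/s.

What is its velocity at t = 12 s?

Δv equals the area under the a-t graph; then v = v₀ + Δv.
0–3 s: -7 × 3 = -21 m/s
3–8 s: 9 × 5 = 45 m/s
8–12 s: 1 × 4 = 4 m/s
Δv = 28 m/s, so v(12) = 8 + (28) = 36 m/s.

36 m/s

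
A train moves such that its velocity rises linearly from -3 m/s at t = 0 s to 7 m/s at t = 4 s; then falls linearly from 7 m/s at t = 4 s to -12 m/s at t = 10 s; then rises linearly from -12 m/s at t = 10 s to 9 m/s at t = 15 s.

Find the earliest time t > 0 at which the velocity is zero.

t = 1.2 s

v changes sign on 0–4 s (from -3 to 7); the graph is linear there, so v = 0 at t = 0 + (3)·(4 − 0)/(7 − -3) = 1.2 s.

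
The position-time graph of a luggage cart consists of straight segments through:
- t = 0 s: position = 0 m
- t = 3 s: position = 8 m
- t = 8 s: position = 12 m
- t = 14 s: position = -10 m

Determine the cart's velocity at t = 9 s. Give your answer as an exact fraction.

-11/3 m/s

Velocity is the slope of the x-t graph on 8–14 s: (-10 − 12)/(14 − 8) = -11/3 m/s.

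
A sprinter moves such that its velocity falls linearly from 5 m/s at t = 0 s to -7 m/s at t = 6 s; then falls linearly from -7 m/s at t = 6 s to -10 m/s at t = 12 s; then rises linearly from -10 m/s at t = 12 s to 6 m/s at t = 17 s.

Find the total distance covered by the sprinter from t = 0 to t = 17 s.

Total distance travelled is ∫|v| dt — sum the magnitudes of each area piece.
0–6 s: v = 0 at t = 2.5 s; triangle areas 6.25 + 12.25 = 18.5 m
6–12 s: |½(-7 + -10)(6)| = 51 m
12–17 s: v = 0 at t = 15.125 s; triangle areas 15.625 + 5.625 = 21.25 m
Total distance = 90.75 m

90.75 m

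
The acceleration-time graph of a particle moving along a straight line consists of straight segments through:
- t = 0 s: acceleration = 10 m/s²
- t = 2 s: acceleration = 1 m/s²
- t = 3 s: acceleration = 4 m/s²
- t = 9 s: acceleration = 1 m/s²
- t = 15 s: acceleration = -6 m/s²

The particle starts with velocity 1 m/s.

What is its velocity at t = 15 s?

14.5 m/s

Δv equals the area under the a-t graph; then v = v₀ + Δv.
0–2 s: ½(10 + 1)(2) = 11 m/s
2–3 s: ½(1 + 4)(1) = 2.5 m/s
3–9 s: ½(4 + 1)(6) = 15 m/s
9–15 s: ½(1 + -6)(6) = -15 m/s
Δv = 13.5 m/s, so v(15) = 1 + (13.5) = 14.5 m/s.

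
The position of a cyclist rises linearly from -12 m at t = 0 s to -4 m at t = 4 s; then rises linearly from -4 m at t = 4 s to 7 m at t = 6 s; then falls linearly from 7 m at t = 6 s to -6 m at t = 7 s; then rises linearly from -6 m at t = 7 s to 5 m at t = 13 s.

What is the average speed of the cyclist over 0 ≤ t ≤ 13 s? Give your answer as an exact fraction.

43/13 m/s

Average speed = (total path length)/(elapsed time); on a piecewise-linear x-t graph the path length is Σ|Δx|.
0–4 s: |Δx| = |-4 − -12| = 8 m
4–6 s: |Δx| = |7 − -4| = 11 m
6–7 s: |Δx| = |-6 − 7| = 13 m
7–13 s: |Δx| = |5 − -6| = 11 m
Total path = 43 m; average speed = 43/13 = 43/13 m/s.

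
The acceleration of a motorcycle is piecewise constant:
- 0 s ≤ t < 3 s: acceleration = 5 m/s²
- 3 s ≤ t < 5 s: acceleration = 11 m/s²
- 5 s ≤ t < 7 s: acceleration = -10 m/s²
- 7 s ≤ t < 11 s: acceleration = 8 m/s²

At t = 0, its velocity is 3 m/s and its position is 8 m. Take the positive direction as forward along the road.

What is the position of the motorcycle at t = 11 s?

301.5 m

On each constant-a segment, Δv = aΔt and Δx = v₀Δt + ½aΔt²; chain segment to segment.
0–3 s: v starts 3 m/s; Δx = 3·3 + ½·5·3² = 31.5 m; v ends 18 m/s.
3–5 s: v starts 18 m/s; Δx = 18·2 + ½·11·2² = 58 m; v ends 40 m/s.
5–7 s: v starts 40 m/s; Δx = 40·2 + ½·-10·2² = 60 m; v ends 20 m/s.
7–11 s: v starts 20 m/s; Δx = 20·4 + ½·8·4² = 144 m; v ends 52 m/s.
x(11) = 8 + Σ Δx = 301.5 m.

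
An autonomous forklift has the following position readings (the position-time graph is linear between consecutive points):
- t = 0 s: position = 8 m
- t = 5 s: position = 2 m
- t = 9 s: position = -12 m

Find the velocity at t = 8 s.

-3.5 m/s

Velocity is the slope of the x-t graph on 5–9 s: (-12 − 2)/(9 − 5) = -3.5 m/s.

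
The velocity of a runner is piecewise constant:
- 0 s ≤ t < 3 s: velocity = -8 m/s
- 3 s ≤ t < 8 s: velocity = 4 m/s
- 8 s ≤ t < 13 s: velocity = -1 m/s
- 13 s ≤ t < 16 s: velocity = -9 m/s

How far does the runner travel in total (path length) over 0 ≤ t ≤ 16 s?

76 m

Distance (not displacement) is the total path length: add the absolute areas under v-t.
0–3 s: |-8| × 3 = 24 m
3–8 s: |4| × 5 = 20 m
8–13 s: |-1| × 5 = 5 m
13–16 s: |-9| × 3 = 27 m
Total distance = 76 m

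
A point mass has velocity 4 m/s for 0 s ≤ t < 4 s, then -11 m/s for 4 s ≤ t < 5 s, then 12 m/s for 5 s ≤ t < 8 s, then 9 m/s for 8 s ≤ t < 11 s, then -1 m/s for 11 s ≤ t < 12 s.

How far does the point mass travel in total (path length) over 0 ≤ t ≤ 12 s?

91 m

Total distance travelled is ∫|v| dt — sum the magnitudes of each area piece.
0–4 s: |4| × 4 = 16 m
4–5 s: |-11| × 1 = 11 m
5–8 s: |12| × 3 = 36 m
8–11 s: |9| × 3 = 27 m
11–12 s: |-1| × 1 = 1 m
Total distance = 91 m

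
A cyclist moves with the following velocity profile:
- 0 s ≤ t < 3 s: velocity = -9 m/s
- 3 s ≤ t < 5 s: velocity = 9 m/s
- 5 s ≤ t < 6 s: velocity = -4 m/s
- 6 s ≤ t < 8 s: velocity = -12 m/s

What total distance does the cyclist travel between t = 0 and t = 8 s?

73 m

Total distance travelled is ∫|v| dt — sum the magnitudes of each area piece.
0–3 s: |-9| × 3 = 27 m
3–5 s: |9| × 2 = 18 m
5–6 s: |-4| × 1 = 4 m
6–8 s: |-12| × 2 = 24 m
Total distance = 73 m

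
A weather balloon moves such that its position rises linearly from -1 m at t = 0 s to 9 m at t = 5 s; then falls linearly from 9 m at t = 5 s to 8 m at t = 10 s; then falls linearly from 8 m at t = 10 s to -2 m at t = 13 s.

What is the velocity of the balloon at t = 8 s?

Velocity is the slope of the x-t graph on 5–10 s: (8 − 9)/(10 − 5) = -0.2 m/s.

-0.2 m/s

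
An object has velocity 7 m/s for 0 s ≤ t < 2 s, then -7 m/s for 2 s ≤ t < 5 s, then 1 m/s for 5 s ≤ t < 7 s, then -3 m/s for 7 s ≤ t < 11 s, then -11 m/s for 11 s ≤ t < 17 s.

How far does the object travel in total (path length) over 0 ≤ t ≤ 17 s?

Distance (not displacement) is the total path length: add the absolute areas under v-t.
0–2 s: |7| × 2 = 14 m
2–5 s: |-7| × 3 = 21 m
5–7 s: |1| × 2 = 2 m
7–11 s: |-3| × 4 = 12 m
11–17 s: |-11| × 6 = 66 m
Total distance = 115 m

115 m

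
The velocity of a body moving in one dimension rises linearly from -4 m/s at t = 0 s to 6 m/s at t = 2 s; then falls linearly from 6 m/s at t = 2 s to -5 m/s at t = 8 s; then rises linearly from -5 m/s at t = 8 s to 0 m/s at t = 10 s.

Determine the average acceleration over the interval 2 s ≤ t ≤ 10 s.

-0.75 m/s²

Average acceleration = Δv/Δt = (0 − 6)/(10 − 2) = -0.75 m/s².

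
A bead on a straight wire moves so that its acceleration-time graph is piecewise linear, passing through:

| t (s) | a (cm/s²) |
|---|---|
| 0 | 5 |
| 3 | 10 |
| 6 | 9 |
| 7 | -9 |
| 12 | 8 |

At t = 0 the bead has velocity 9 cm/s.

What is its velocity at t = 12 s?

57.5 cm/s

Δv equals the area under the a-t graph; then v = v₀ + Δv.
0–3 s: ½(5 + 10)(3) = 22.5 cm/s
3–6 s: ½(10 + 9)(3) = 28.5 cm/s
6–7 s: ½(9 + -9)(1) = 0 cm/s
7–12 s: ½(-9 + 8)(5) = -2.5 cm/s
Δv = 48.5 cm/s, so v(12) = 9 + (48.5) = 57.5 cm/s.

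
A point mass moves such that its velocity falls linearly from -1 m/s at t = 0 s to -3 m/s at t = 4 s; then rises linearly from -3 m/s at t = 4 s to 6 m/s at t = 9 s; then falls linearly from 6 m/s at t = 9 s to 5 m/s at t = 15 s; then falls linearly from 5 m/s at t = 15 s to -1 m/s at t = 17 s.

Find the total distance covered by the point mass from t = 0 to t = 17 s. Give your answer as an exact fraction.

Distance (not displacement) is the total path length: add the absolute areas under v-t.
0–4 s: |½(-1 + -3)(4)| = 8 m
4–9 s: v = 0 at t = 17/3 s; triangle areas 2.5 + 10 = 12.5 m
9–15 s: |½(6 + 5)(6)| = 33 m
15–17 s: v = 0 at t = 50/3 s; triangle areas 25/6 + 1/6 = 13/3 m
Total distance = 347/6 m

347/6 m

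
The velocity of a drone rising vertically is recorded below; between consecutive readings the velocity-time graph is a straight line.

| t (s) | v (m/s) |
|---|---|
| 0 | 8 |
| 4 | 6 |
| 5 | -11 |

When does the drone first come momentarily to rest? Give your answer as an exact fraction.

t = 74/17 s

v changes sign on 4–5 s (from 6 to -11); the graph is linear there, so v = 0 at t = 4 + (-6)·(5 − 4)/(-11 − 6) = 74/17 s.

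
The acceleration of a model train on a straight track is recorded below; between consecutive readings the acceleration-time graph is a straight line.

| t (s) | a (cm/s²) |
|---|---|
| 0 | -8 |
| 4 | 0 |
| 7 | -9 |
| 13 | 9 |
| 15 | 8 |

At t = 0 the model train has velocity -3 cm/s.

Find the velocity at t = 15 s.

-15.5 cm/s

Δv equals the area under the a-t graph; then v = v₀ + Δv.
0–4 s: ½(-8 + 0)(4) = -16 cm/s
4–7 s: ½(0 + -9)(3) = -13.5 cm/s
7–13 s: ½(-9 + 9)(6) = 0 cm/s
13–15 s: ½(9 + 8)(2) = 17 cm/s
Δv = -12.5 cm/s, so v(15) = -3 + (-12.5) = -15.5 cm/s.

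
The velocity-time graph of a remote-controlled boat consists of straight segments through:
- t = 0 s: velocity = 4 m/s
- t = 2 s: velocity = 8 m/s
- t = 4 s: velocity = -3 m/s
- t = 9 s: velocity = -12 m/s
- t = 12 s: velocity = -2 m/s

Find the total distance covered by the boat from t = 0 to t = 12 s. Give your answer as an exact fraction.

1697/22 m

Total distance travelled is ∫|v| dt — sum the magnitudes of each area piece.
0–2 s: |½(4 + 8)(2)| = 12 m
2–4 s: v = 0 at t = 38/11 s; triangle areas 64/11 + 9/11 = 73/11 m
4–9 s: |½(-3 + -12)(5)| = 37.5 m
9–12 s: |½(-12 + -2)(3)| = 21 m
Total distance = 1697/22 m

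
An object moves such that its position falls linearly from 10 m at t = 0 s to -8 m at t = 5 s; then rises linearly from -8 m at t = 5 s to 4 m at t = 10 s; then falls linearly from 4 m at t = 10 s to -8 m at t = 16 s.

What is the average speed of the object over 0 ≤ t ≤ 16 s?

Average speed = (total path length)/(elapsed time); on a piecewise-linear x-t graph the path length is Σ|Δx|.
0–5 s: |Δx| = |-8 − 10| = 18 m
5–10 s: |Δx| = |4 − -8| = 12 m
10–16 s: |Δx| = |-8 − 4| = 12 m
Total path = 42 m; average speed = 42/16 = 2.625 m/s.

2.625 m/s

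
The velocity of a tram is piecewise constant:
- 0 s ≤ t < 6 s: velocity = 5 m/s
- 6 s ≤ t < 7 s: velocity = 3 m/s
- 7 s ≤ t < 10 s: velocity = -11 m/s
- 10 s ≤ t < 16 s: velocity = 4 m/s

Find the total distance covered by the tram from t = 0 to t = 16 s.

90 m

Distance (not displacement) is the total path length: add the absolute areas under v-t.
0–6 s: |5| × 6 = 30 m
6–7 s: |3| × 1 = 3 m
7–10 s: |-11| × 3 = 33 m
10–16 s: |4| × 6 = 24 m
Total distance = 90 m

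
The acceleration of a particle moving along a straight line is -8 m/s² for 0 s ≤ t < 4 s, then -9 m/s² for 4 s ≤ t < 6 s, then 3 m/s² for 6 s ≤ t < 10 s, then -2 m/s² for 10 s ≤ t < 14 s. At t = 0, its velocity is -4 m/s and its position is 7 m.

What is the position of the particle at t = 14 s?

On each constant-a segment, Δv = aΔt and Δx = v₀Δt + ½aΔt²; chain segment to segment.
0–4 s: v starts -4 m/s; Δx = -4·4 + ½·-8·4² = -80 m; v ends -36 m/s.
4–6 s: v starts -36 m/s; Δx = -36·2 + ½·-9·2² = -90 m; v ends -54 m/s.
6–10 s: v starts -54 m/s; Δx = -54·4 + ½·3·4² = -192 m; v ends -42 m/s.
10–14 s: v starts -42 m/s; Δx = -42·4 + ½·-2·4² = -184 m; v ends -50 m/s.
x(14) = 7 + Σ Δx = -539 m.

-539 m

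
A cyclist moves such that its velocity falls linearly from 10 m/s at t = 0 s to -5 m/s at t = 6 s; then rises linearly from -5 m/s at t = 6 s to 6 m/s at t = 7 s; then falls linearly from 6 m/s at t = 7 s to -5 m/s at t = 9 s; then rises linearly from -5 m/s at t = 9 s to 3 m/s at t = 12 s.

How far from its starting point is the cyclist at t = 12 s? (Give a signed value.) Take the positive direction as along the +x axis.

Net displacement equals the area under the velocity-time graph (areas below the axis count negative).
0–6 s: ½(10 + -5)(6) = 15 m
6–7 s: ½(-5 + 6)(1) = 0.5 m
7–9 s: ½(6 + -5)(2) = 1 m
9–12 s: ½(-5 + 3)(3) = -3 m
Net displacement = 13.5 m

13.5 m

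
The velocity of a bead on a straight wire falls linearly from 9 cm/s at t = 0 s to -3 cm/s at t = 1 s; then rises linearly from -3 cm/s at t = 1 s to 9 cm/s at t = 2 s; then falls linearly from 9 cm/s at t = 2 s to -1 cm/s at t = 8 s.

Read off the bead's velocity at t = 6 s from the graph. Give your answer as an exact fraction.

On 2–8 s the graph is linear from 9 to -1 cm/s: v(6) = 9 + (-1 − 9)·(6 − 2)/(8 − 2) = 7/3 cm/s.

7/3 cm/s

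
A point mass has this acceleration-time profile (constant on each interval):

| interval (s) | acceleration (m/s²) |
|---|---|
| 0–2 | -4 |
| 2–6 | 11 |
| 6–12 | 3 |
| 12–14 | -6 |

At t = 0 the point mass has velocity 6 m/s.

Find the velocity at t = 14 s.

48 m/s

Δv equals the area under the a-t graph; then v = v₀ + Δv.
0–2 s: -4 × 2 = -8 m/s
2–6 s: 11 × 4 = 44 m/s
6–12 s: 3 × 6 = 18 m/s
12–14 s: -6 × 2 = -12 m/s
Δv = 42 m/s, so v(14) = 6 + (42) = 48 m/s.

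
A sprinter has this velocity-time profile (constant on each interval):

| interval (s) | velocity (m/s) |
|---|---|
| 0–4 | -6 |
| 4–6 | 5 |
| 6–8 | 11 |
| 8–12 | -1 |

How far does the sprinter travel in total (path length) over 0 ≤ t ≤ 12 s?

Distance (not displacement) is the total path length: add the absolute areas under v-t.
0–4 s: |-6| × 4 = 24 m
4–6 s: |5| × 2 = 10 m
6–8 s: |11| × 2 = 22 m
8–12 s: |-1| × 4 = 4 m
Total distance = 60 m

60 m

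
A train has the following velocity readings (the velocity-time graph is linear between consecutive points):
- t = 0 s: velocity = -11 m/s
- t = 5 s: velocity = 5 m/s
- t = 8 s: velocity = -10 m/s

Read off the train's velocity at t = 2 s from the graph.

On 0–5 s the graph is linear from -11 to 5 m/s: v(2) = -11 + (5 − -11)·(2 − 0)/(5 − 0) = -4.6 m/s.

-4.6 m/s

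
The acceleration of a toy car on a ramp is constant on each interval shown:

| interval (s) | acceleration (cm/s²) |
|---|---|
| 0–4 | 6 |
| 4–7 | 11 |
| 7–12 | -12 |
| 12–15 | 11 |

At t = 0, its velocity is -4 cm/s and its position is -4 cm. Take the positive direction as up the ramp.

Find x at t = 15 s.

281 cm

On each constant-a segment, Δv = aΔt and Δx = v₀Δt + ½aΔt²; chain segment to segment.
0–4 s: v starts -4 cm/s; Δx = -4·4 + ½·6·4² = 32 cm; v ends 20 cm/s.
4–7 s: v starts 20 cm/s; Δx = 20·3 + ½·11·3² = 109.5 cm; v ends 53 cm/s.
7–12 s: v starts 53 cm/s; Δx = 53·5 + ½·-12·5² = 115 cm; v ends -7 cm/s.
12–15 s: v starts -7 cm/s; Δx = -7·3 + ½·11·3² = 28.5 cm; v ends 26 cm/s.
x(15) = -4 + Σ Δx = 281 cm.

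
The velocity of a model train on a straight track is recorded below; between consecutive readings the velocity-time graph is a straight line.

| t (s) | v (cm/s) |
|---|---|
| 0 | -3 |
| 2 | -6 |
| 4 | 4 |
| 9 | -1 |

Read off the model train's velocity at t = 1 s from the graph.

-4.5 cm/s

On 0–2 s the graph is linear from -3 to -6 cm/s: v(1) = -3 + (-6 − -3)·(1 − 0)/(2 − 0) = -4.5 cm/s.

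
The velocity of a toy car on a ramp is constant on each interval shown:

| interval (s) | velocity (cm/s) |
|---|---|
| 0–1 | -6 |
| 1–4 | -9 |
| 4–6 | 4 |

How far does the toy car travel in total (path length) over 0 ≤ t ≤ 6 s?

41 cm

Total distance travelled is ∫|v| dt — sum the magnitudes of each area piece.
0–1 s: |-6| × 1 = 6 cm
1–4 s: |-9| × 3 = 27 cm
4–6 s: |4| × 2 = 8 cm
Total distance = 41 cm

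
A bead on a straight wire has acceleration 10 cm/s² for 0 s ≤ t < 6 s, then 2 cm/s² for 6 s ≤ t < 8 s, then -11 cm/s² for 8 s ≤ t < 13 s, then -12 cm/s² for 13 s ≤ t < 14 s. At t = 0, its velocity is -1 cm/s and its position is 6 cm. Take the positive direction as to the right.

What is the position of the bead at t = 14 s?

On each constant-a segment, Δv = aΔt and Δx = v₀Δt + ½aΔt²; chain segment to segment.
0–6 s: v starts -1 cm/s; Δx = -1·6 + ½·10·6² = 174 cm; v ends 59 cm/s.
6–8 s: v starts 59 cm/s; Δx = 59·2 + ½·2·2² = 122 cm; v ends 63 cm/s.
8–13 s: v starts 63 cm/s; Δx = 63·5 + ½·-11·5² = 177.5 cm; v ends 8 cm/s.
13–14 s: v starts 8 cm/s; Δx = 8·1 + ½·-12·1² = 2 cm; v ends -4 cm/s.
x(14) = 6 + Σ Δx = 481.5 cm.

481.5 cm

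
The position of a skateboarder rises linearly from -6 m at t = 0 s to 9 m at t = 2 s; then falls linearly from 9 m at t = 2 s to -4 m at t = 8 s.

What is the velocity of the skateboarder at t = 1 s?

Velocity is the slope of the x-t graph on 0–2 s: (9 − -6)/(2 − 0) = 7.5 m/s.

7.5 m/s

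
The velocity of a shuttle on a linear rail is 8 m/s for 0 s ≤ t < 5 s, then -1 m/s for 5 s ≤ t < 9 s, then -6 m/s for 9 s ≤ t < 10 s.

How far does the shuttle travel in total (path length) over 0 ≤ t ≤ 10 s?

50 m

Total distance travelled is ∫|v| dt — sum the magnitudes of each area piece.
0–5 s: |8| × 5 = 40 m
5–9 s: |-1| × 4 = 4 m
9–10 s: |-6| × 1 = 6 m
Total distance = 50 m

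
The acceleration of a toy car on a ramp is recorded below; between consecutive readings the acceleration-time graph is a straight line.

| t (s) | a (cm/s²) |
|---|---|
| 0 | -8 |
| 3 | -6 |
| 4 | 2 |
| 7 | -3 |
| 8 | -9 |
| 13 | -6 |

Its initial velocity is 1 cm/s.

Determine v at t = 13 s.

Δv equals the area under the a-t graph; then v = v₀ + Δv.
0–3 s: ½(-8 + -6)(3) = -21 cm/s
3–4 s: ½(-6 + 2)(1) = -2 cm/s
4–7 s: ½(2 + -3)(3) = -1.5 cm/s
7–8 s: ½(-3 + -9)(1) = -6 cm/s
8–13 s: ½(-9 + -6)(5) = -37.5 cm/s
Δv = -68 cm/s, so v(13) = 1 + (-68) = -67 cm/s.

-67 cm/s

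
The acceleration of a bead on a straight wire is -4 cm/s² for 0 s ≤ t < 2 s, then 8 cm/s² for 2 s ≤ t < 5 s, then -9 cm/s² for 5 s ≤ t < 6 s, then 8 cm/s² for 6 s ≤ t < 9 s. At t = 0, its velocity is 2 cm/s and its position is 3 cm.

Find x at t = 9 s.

On each constant-a segment, Δv = aΔt and Δx = v₀Δt + ½aΔt²; chain segment to segment.
0–2 s: v starts 2 cm/s; Δx = 2·2 + ½·-4·2² = -4 cm; v ends -6 cm/s.
2–5 s: v starts -6 cm/s; Δx = -6·3 + ½·8·3² = 18 cm; v ends 18 cm/s.
5–6 s: v starts 18 cm/s; Δx = 18·1 + ½·-9·1² = 13.5 cm; v ends 9 cm/s.
6–9 s: v starts 9 cm/s; Δx = 9·3 + ½·8·3² = 63 cm; v ends 33 cm/s.
x(9) = 3 + Σ Δx = 93.5 cm.

93.5 cm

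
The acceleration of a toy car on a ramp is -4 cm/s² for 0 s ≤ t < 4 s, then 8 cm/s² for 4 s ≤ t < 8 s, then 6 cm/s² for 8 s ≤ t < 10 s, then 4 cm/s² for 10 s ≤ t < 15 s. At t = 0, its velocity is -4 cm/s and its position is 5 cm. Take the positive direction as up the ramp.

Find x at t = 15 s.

On each constant-a segment, Δv = aΔt and Δx = v₀Δt + ½aΔt²; chain segment to segment.
0–4 s: v starts -4 cm/s; Δx = -4·4 + ½·-4·4² = -48 cm; v ends -20 cm/s.
4–8 s: v starts -20 cm/s; Δx = -20·4 + ½·8·4² = -16 cm; v ends 12 cm/s.
8–10 s: v starts 12 cm/s; Δx = 12·2 + ½·6·2² = 36 cm; v ends 24 cm/s.
10–15 s: v starts 24 cm/s; Δx = 24·5 + ½·4·5² = 170 cm; v ends 44 cm/s.
x(15) = 5 + Σ Δx = 147 cm.

147 cm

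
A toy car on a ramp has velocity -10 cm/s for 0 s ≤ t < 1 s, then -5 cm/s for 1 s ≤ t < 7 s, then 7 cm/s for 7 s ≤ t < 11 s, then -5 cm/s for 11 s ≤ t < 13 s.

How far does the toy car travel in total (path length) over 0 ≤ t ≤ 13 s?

Total distance travelled is ∫|v| dt — sum the magnitudes of each area piece.
0–1 s: |-10| × 1 = 10 cm
1–7 s: |-5| × 6 = 30 cm
7–11 s: |7| × 4 = 28 cm
11–13 s: |-5| × 2 = 10 cm
Total distance = 78 cm

78 cm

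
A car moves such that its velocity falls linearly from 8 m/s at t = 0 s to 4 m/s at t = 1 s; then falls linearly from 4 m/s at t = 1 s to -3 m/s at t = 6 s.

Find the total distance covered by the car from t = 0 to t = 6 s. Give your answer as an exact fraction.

Total distance travelled is ∫|v| dt — sum the magnitudes of each area piece.
0–1 s: |½(8 + 4)(1)| = 6 m
1–6 s: v = 0 at t = 27/7 s; triangle areas 40/7 + 45/14 = 125/14 m
Total distance = 209/14 m

209/14 m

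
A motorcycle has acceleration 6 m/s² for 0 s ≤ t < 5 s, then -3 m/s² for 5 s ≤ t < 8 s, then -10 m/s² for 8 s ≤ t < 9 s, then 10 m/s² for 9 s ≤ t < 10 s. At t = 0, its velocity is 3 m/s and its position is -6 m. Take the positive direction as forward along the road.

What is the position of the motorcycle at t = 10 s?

207.5 m

On each constant-a segment, Δv = aΔt and Δx = v₀Δt + ½aΔt²; chain segment to segment.
0–5 s: v starts 3 m/s; Δx = 3·5 + ½·6·5² = 90 m; v ends 33 m/s.
5–8 s: v starts 33 m/s; Δx = 33·3 + ½·-3·3² = 85.5 m; v ends 24 m/s.
8–9 s: v starts 24 m/s; Δx = 24·1 + ½·-10·1² = 19 m; v ends 14 m/s.
9–10 s: v starts 14 m/s; Δx = 14·1 + ½·10·1² = 19 m; v ends 24 m/s.
x(10) = -6 + Σ Δx = 207.5 m.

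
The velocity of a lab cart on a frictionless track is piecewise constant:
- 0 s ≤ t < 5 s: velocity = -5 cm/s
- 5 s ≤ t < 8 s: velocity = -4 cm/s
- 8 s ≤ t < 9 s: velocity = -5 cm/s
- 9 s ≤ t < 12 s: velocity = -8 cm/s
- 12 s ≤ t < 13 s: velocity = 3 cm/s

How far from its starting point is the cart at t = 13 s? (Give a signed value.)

-63 cm

Net displacement equals the area under the velocity-time graph (areas below the axis count negative).
0–5 s: -5 × 5 = -25 cm
5–8 s: -4 × 3 = -12 cm
8–9 s: -5 × 1 = -5 cm
9–12 s: -8 × 3 = -24 cm
12–13 s: 3 × 1 = 3 cm
Net displacement = -63 cm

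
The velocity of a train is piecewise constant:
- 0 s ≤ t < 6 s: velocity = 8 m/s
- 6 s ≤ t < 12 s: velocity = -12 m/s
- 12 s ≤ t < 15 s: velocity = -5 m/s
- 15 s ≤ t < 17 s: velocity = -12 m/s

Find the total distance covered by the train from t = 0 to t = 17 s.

Distance (not displacement) is the total path length: add the absolute areas under v-t.
0–6 s: |8| × 6 = 48 m
6–12 s: |-12| × 6 = 72 m
12–15 s: |-5| × 3 = 15 m
15–17 s: |-12| × 2 = 24 m
Total distance = 159 m

159 m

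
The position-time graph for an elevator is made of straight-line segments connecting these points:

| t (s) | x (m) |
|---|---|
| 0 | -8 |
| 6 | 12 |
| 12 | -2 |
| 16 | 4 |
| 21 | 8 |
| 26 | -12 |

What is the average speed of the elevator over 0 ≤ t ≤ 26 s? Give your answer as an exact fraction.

Average speed = (total path length)/(elapsed time); on a piecewise-linear x-t graph the path length is Σ|Δx|.
0–6 s: |Δx| = |12 − -8| = 20 m
6–12 s: |Δx| = |-2 − 12| = 14 m
12–16 s: |Δx| = |4 − -2| = 6 m
16–21 s: |Δx| = |8 − 4| = 4 m
21–26 s: |Δx| = |-12 − 8| = 20 m
Total path = 64 m; average speed = 64/26 = 32/13 m/s.

32/13 m/s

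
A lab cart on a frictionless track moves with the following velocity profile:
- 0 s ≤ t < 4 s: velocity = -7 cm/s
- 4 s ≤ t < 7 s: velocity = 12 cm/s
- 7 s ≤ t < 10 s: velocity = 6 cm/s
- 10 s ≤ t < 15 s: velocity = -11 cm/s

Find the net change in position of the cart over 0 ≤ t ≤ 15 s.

Displacement is the signed area under the v-t curve.
0–4 s: -7 × 4 = -28 cm
4–7 s: 12 × 3 = 36 cm
7–10 s: 6 × 3 = 18 cm
10–15 s: -11 × 5 = -55 cm
Net displacement = -29 cm

-29 cm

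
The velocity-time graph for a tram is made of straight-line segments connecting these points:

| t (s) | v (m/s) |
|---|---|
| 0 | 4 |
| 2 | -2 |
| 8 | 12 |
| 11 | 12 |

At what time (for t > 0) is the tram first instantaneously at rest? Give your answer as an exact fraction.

v changes sign on 0–2 s (from 4 to -2); the graph is linear there, so v = 0 at t = 0 + (-4)·(2 − 0)/(-2 − 4) = 4/3 s.

t = 4/3 s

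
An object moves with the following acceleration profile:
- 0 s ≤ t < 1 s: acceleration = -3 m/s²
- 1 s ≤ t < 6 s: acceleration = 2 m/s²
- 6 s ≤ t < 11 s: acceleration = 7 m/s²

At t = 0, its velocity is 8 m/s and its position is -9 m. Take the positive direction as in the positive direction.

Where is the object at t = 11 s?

On each constant-a segment, Δv = aΔt and Δx = v₀Δt + ½aΔt²; chain segment to segment.
0–1 s: v starts 8 m/s; Δx = 8·1 + ½·-3·1² = 6.5 m; v ends 5 m/s.
1–6 s: v starts 5 m/s; Δx = 5·5 + ½·2·5² = 50 m; v ends 15 m/s.
6–11 s: v starts 15 m/s; Δx = 15·5 + ½·7·5² = 162.5 m; v ends 50 m/s.
x(11) = -9 + Σ Δx = 210 m.

210 m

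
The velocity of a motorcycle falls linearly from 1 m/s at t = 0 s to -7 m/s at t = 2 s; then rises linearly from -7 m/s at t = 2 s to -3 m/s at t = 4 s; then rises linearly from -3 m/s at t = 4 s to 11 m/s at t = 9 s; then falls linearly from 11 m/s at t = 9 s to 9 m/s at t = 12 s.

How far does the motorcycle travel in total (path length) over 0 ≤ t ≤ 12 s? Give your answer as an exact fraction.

1945/28 m

Total distance travelled is ∫|v| dt — sum the magnitudes of each area piece.
0–2 s: v = 0 at t = 0.25 s; triangle areas 0.125 + 6.125 = 6.25 m
2–4 s: |½(-7 + -3)(2)| = 10 m
4–9 s: v = 0 at t = 71/14 s; triangle areas 45/28 + 605/28 = 325/14 m
9–12 s: |½(11 + 9)(3)| = 30 m
Total distance = 1945/28 m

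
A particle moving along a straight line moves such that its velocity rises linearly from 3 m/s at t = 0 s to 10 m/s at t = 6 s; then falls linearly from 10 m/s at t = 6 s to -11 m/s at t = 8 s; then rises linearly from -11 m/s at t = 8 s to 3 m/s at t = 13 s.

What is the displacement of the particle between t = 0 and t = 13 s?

18 m

Displacement is the signed area under the v-t curve.
0–6 s: ½(3 + 10)(6) = 39 m
6–8 s: ½(10 + -11)(2) = -1 m
8–13 s: ½(-11 + 3)(5) = -20 m
Net displacement = 18 m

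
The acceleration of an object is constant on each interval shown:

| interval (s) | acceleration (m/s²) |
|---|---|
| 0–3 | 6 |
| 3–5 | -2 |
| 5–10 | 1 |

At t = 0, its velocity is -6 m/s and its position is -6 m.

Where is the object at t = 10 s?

On each constant-a segment, Δv = aΔt and Δx = v₀Δt + ½aΔt²; chain segment to segment.
0–3 s: v starts -6 m/s; Δx = -6·3 + ½·6·3² = 9 m; v ends 12 m/s.
3–5 s: v starts 12 m/s; Δx = 12·2 + ½·-2·2² = 20 m; v ends 8 m/s.
5–10 s: v starts 8 m/s; Δx = 8·5 + ½·1·5² = 52.5 m; v ends 13 m/s.
x(10) = -6 + Σ Δx = 75.5 m.

75.5 m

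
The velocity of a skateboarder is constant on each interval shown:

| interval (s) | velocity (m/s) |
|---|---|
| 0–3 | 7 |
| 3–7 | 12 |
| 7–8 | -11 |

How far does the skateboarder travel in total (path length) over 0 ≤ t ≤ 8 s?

80 m

Total distance travelled is ∫|v| dt — sum the magnitudes of each area piece.
0–3 s: |7| × 3 = 21 m
3–7 s: |12| × 4 = 48 m
7–8 s: |-11| × 1 = 11 m
Total distance = 80 m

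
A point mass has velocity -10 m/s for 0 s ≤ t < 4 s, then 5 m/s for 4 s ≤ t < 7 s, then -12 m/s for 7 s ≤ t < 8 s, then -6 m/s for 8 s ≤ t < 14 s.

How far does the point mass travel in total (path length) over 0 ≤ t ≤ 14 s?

Distance (not displacement) is the total path length: add the absolute areas under v-t.
0–4 s: |-10| × 4 = 40 m
4–7 s: |5| × 3 = 15 m
7–8 s: |-12| × 1 = 12 m
8–14 s: |-6| × 6 = 36 m
Total distance = 103 m

103 m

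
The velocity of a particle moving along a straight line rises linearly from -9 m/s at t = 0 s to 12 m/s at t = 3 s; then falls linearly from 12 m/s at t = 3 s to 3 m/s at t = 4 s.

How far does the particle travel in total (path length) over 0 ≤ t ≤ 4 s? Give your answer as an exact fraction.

165/7 m

Distance (not displacement) is the total path length: add the absolute areas under v-t.
0–3 s: v = 0 at t = 9/7 s; triangle areas 81/14 + 72/7 = 225/14 m
3–4 s: |½(12 + 3)(1)| = 7.5 m
Total distance = 165/7 m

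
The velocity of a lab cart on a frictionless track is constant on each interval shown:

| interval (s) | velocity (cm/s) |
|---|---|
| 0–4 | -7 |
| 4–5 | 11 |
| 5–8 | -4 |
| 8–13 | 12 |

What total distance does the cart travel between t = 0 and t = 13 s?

Distance (not displacement) is the total path length: add the absolute areas under v-t.
0–4 s: |-7| × 4 = 28 cm
4–5 s: |11| × 1 = 11 cm
5–8 s: |-4| × 3 = 12 cm
8–13 s: |12| × 5 = 60 cm
Total distance = 111 cm

111 cm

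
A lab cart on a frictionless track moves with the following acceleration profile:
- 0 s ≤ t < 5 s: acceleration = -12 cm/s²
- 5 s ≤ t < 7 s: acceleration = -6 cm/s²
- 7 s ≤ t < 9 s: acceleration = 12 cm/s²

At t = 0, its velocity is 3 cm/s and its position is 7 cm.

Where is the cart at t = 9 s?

On each constant-a segment, Δv = aΔt and Δx = v₀Δt + ½aΔt²; chain segment to segment.
0–5 s: v starts 3 cm/s; Δx = 3·5 + ½·-12·5² = -135 cm; v ends -57 cm/s.
5–7 s: v starts -57 cm/s; Δx = -57·2 + ½·-6·2² = -126 cm; v ends -69 cm/s.
7–9 s: v starts -69 cm/s; Δx = -69·2 + ½·12·2² = -114 cm; v ends -45 cm/s.
x(9) = 7 + Σ Δx = -368 cm.

-368 cm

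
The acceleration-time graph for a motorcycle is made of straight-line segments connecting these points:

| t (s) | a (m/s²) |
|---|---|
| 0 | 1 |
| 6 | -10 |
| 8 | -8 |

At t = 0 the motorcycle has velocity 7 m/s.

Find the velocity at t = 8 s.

Δv equals the area under the a-t graph; then v = v₀ + Δv.
0–6 s: ½(1 + -10)(6) = -27 m/s
6–8 s: ½(-10 + -8)(2) = -18 m/s
Δv = -45 m/s, so v(8) = 7 + (-45) = -38 m/s.

-38 m/s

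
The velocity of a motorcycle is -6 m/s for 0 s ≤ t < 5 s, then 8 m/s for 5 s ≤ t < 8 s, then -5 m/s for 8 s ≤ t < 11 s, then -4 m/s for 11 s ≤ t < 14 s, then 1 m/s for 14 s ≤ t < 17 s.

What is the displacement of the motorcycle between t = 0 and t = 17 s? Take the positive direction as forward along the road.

-30 m

Net displacement equals the area under the velocity-time graph (areas below the axis count negative).
0–5 s: -6 × 5 = -30 m
5–8 s: 8 × 3 = 24 m
8–11 s: -5 × 3 = -15 m
11–14 s: -4 × 3 = -12 m
14–17 s: 1 × 3 = 3 m
Net displacement = -30 m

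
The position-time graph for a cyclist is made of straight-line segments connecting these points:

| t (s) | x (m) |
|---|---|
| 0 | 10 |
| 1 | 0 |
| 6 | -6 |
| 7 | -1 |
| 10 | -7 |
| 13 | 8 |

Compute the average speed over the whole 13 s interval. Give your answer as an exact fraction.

42/13 m/s

Average speed = (total path length)/(elapsed time); on a piecewise-linear x-t graph the path length is Σ|Δx|.
0–1 s: |Δx| = |0 − 10| = 10 m
1–6 s: |Δx| = |-6 − 0| = 6 m
6–7 s: |Δx| = |-1 − -6| = 5 m
7–10 s: |Δx| = |-7 − -1| = 6 m
10–13 s: |Δx| = |8 − -7| = 15 m
Total path = 42 m; average speed = 42/13 = 42/13 m/s.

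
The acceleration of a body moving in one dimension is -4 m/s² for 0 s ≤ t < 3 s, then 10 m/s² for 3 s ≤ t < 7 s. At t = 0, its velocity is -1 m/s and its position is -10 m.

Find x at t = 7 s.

On each constant-a segment, Δv = aΔt and Δx = v₀Δt + ½aΔt²; chain segment to segment.
0–3 s: v starts -1 m/s; Δx = -1·3 + ½·-4·3² = -21 m; v ends -13 m/s.
3–7 s: v starts -13 m/s; Δx = -13·4 + ½·10·4² = 28 m; v ends 27 m/s.
x(7) = -10 + Σ Δx = -3 m.

-3 m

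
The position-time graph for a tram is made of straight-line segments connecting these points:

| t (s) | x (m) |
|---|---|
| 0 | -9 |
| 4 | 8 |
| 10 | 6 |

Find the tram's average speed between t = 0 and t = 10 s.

Average speed = (total path length)/(elapsed time); on a piecewise-linear x-t graph the path length is Σ|Δx|.
0–4 s: |Δx| = |8 − -9| = 17 m
4–10 s: |Δx| = |6 − 8| = 2 m
Total path = 19 m; average speed = 19/10 = 1.9 m/s.

1.9 m/s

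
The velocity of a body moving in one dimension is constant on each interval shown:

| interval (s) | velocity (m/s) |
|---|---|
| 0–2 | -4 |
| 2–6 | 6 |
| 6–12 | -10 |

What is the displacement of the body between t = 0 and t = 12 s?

-44 m

Displacement is the signed area under the v-t curve.
0–2 s: -4 × 2 = -8 m
2–6 s: 6 × 4 = 24 m
6–12 s: -10 × 6 = -60 m
Net displacement = -44 m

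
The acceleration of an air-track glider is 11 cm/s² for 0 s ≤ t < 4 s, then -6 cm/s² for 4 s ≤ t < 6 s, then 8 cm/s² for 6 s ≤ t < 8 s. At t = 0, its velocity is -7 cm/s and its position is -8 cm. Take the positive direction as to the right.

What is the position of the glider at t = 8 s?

On each constant-a segment, Δv = aΔt and Δx = v₀Δt + ½aΔt²; chain segment to segment.
0–4 s: v starts -7 cm/s; Δx = -7·4 + ½·11·4² = 60 cm; v ends 37 cm/s.
4–6 s: v starts 37 cm/s; Δx = 37·2 + ½·-6·2² = 62 cm; v ends 25 cm/s.
6–8 s: v starts 25 cm/s; Δx = 25·2 + ½·8·2² = 66 cm; v ends 41 cm/s.
x(8) = -8 + Σ Δx = 180 cm.

180 cm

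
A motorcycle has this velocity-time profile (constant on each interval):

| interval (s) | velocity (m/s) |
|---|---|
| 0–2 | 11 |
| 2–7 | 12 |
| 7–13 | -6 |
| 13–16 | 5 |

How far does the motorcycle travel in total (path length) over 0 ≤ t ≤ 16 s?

Total distance travelled is ∫|v| dt — sum the magnitudes of each area piece.
0–2 s: |11| × 2 = 22 m
2–7 s: |12| × 5 = 60 m
7–13 s: |-6| × 6 = 36 m
13–16 s: |5| × 3 = 15 m
Total distance = 133 m

133 m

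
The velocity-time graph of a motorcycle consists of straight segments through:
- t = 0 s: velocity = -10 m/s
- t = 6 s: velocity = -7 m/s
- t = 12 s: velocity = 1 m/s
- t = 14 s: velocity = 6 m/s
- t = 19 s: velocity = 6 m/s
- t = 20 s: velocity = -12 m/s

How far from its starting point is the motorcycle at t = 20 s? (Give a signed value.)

-35 m

Displacement is the signed area under the v-t curve.
0–6 s: ½(-10 + -7)(6) = -51 m
6–12 s: ½(-7 + 1)(6) = -18 m
12–14 s: ½(1 + 6)(2) = 7 m
14–19 s: 6 × 5 = 30 m
19–20 s: ½(6 + -12)(1) = -3 m
Net displacement = -35 m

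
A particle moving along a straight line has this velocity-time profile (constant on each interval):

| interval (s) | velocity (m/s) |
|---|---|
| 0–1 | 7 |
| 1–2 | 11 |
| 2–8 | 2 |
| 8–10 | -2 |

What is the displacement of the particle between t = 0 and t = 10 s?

26 m

Displacement is the signed area under the v-t curve.
0–1 s: 7 × 1 = 7 m
1–2 s: 11 × 1 = 11 m
2–8 s: 2 × 6 = 12 m
8–10 s: -2 × 2 = -4 m
Net displacement = 26 m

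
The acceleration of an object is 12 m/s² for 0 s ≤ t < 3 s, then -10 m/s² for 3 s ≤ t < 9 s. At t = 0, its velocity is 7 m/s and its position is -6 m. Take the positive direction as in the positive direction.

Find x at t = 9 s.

On each constant-a segment, Δv = aΔt and Δx = v₀Δt + ½aΔt²; chain segment to segment.
0–3 s: v starts 7 m/s; Δx = 7·3 + ½·12·3² = 75 m; v ends 43 m/s.
3–9 s: v starts 43 m/s; Δx = 43·6 + ½·-10·6² = 78 m; v ends -17 m/s.
x(9) = -6 + Σ Δx = 147 m.

147 m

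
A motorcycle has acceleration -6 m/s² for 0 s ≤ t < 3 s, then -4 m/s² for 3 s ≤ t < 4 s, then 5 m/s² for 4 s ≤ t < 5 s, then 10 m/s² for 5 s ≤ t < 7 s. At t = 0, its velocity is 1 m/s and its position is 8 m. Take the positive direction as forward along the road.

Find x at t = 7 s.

On each constant-a segment, Δv = aΔt and Δx = v₀Δt + ½aΔt²; chain segment to segment.
0–3 s: v starts 1 m/s; Δx = 1·3 + ½·-6·3² = -24 m; v ends -17 m/s.
3–4 s: v starts -17 m/s; Δx = -17·1 + ½·-4·1² = -19 m; v ends -21 m/s.
4–5 s: v starts -21 m/s; Δx = -21·1 + ½·5·1² = -18.5 m; v ends -16 m/s.
5–7 s: v starts -16 m/s; Δx = -16·2 + ½·10·2² = -12 m; v ends 4 m/s.
x(7) = 8 + Σ Δx = -65.5 m.

-65.5 m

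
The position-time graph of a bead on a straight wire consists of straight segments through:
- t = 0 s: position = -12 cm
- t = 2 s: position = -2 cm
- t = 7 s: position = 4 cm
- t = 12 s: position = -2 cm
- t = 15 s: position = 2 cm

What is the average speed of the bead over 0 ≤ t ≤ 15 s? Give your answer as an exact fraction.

Average speed = (total path length)/(elapsed time); on a piecewise-linear x-t graph the path length is Σ|Δx|.
0–2 s: |Δx| = |-2 − -12| = 10 cm
2–7 s: |Δx| = |4 − -2| = 6 cm
7–12 s: |Δx| = |-2 − 4| = 6 cm
12–15 s: |Δx| = |2 − -2| = 4 cm
Total path = 26 cm; average speed = 26/15 = 26/15 cm/s.

26/15 cm/s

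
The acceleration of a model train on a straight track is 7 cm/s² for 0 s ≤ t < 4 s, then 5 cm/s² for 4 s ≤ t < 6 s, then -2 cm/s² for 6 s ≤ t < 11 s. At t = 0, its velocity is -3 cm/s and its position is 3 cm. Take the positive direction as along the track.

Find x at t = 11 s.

On each constant-a segment, Δv = aΔt and Δx = v₀Δt + ½aΔt²; chain segment to segment.
0–4 s: v starts -3 cm/s; Δx = -3·4 + ½·7·4² = 44 cm; v ends 25 cm/s.
4–6 s: v starts 25 cm/s; Δx = 25·2 + ½·5·2² = 60 cm; v ends 35 cm/s.
6–11 s: v starts 35 cm/s; Δx = 35·5 + ½·-2·5² = 150 cm; v ends 25 cm/s.
x(11) = 3 + Σ Δx = 257 cm.

257 cm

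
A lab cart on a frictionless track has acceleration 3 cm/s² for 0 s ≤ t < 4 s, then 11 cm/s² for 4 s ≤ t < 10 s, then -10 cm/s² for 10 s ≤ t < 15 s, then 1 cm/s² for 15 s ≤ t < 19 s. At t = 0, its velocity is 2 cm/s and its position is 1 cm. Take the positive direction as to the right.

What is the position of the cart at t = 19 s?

On each constant-a segment, Δv = aΔt and Δx = v₀Δt + ½aΔt²; chain segment to segment.
0–4 s: v starts 2 cm/s; Δx = 2·4 + ½·3·4² = 32 cm; v ends 14 cm/s.
4–10 s: v starts 14 cm/s; Δx = 14·6 + ½·11·6² = 282 cm; v ends 80 cm/s.
10–15 s: v starts 80 cm/s; Δx = 80·5 + ½·-10·5² = 275 cm; v ends 30 cm/s.
15–19 s: v starts 30 cm/s; Δx = 30·4 + ½·1·4² = 128 cm; v ends 34 cm/s.
x(19) = 1 + Σ Δx = 718 cm.

718 cm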